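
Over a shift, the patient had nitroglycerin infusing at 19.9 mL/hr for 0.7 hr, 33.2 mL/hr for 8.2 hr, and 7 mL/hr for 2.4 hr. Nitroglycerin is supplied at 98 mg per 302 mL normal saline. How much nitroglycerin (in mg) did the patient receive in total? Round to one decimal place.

Concentration = 98 mg ÷ 302 mL = 0.3245033 mg/mL
Stage 1: 19.9 mL/hr × 0.7 hr = 13.93 mL → 13.93 mL × 0.3245033 mg/mL = 4.520331 mg
Stage 2: 33.2 mL/hr × 8.2 hr = 272.24 mL → 272.24 mL × 0.3245033 mg/mL = 88.34278 mg
Stage 3: 7 mL/hr × 2.4 hr = 16.8 mL → 16.8 mL × 0.3245033 mg/mL = 5.451656 mg
Total = 4.520331 + 88.34278 + 5.451656 = 98.31477 mg

98.3 mg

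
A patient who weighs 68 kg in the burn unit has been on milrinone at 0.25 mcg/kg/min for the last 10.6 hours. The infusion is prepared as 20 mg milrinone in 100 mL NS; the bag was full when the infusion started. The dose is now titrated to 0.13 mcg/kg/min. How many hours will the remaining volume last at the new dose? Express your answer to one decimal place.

Initial rate:
Dose = 0.25 mcg/kg/min × 68 kg = 17 mcg/min
17 mcg/min × 60 min/hr = 1020 mcg/hr
Concentration = 20 mg ÷ 100 mL = 0.2 mg/mL = 200 mcg/mL
Rate = 1020 mcg/hr ÷ 200 mcg/mL = 5.1 mL/hr
Volume infused so far = 5.1 mL/hr × 10.6 hr = 54.06 mL
Volume remaining = 100 − 54.06 = 45.94 mL
New rate:
Dose = 0.13 mcg/kg/min × 68 kg = 8.84 mcg/min
8.84 mcg/min × 60 min/hr = 530.4 mcg/hr
Rate = 530.4 mcg/hr ÷ 200 mcg/mL = 2.652 mL/hr
Time remaining = 45.94 mL ÷ 2.652 mL/hr = 17.32278 hr

17.3 hours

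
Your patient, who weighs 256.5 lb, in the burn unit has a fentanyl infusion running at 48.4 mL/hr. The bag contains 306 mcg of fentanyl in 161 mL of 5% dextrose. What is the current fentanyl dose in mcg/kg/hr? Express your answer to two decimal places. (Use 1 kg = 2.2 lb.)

0.79 mcg/kg/hr

Weight = 256.5 lb ÷ 2.2 lb/kg = 116.5909 kg
Concentration = 306 mcg ÷ 161 mL = 1.900621 mcg/mL
Drug rate = 48.4 mL/hr × 1.900621 mcg/mL = 91.99006 mcg/hr
91.99006 mcg/hr ÷ 116.5909 kg = 0.7889986 mcg/kg/hr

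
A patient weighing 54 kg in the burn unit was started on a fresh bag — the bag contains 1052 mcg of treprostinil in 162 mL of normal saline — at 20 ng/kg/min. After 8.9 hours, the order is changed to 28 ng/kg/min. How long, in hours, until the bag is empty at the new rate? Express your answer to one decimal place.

5.2 hours

Initial rate:
Dose = 20 ng/kg/min × 54 kg = 1080 ng/min
1080 ng/min × 60 min/hr = 64800 ng/hr
Concentration = 1052 mcg ÷ 162 mL = 6.493827 mcg/mL = 6493.827 ng/mL
Rate = 64800 ng/hr ÷ 6493.827 ng/mL = 9.978707 mL/hr
Volume infused so far = 9.978707 mL/hr × 8.9 hr = 88.81049 mL
Volume remaining = 162 − 88.81049 = 73.18951 mL
New rate:
Dose = 28 ng/kg/min × 54 kg = 1512 ng/min
1512 ng/min × 60 min/hr = 90720 ng/hr
Rate = 90720 ng/hr ÷ 6493.827 ng/mL = 13.97019 mL/hr
Time remaining = 73.18951 mL ÷ 13.97019 mL/hr = 5.238977 hr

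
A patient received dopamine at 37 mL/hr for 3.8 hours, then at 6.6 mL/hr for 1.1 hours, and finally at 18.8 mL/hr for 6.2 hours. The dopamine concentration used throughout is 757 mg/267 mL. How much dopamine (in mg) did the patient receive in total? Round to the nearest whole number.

Concentration = 757 mg ÷ 267 mL = 2.835206 mg/mL
Stage 1: 37 mL/hr × 3.8 hr = 140.6 mL → 140.6 mL × 2.835206 mg/mL = 398.63 mg
Stage 2: 6.6 mL/hr × 1.1 hr = 7.26 mL → 7.26 mL × 2.835206 mg/mL = 20.5836 mg
Stage 3: 18.8 mL/hr × 6.2 hr = 116.56 mL → 116.56 mL × 2.835206 mg/mL = 330.4716 mg
Total = 398.63 + 20.5836 + 330.4716 = 749.6852 mg

750 mg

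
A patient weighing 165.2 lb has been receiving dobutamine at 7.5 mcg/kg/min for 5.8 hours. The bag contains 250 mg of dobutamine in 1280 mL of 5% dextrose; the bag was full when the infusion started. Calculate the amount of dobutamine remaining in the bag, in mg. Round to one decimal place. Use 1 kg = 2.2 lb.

54.0 mg

Weight = 165.2 lb ÷ 2.2 lb/kg = 75.09091 kg
Dose = 7.5 mcg/kg/min × 75.09091 kg = 563.1818 mcg/min
563.1818 mcg/min × 60 min/hr = 33790.91 mcg/hr
Concentration = 250 mg ÷ 1280 mL = 0.1953125 mg/mL = 195.3125 mcg/mL
Rate = 33790.91 mcg/hr ÷ 195.3125 mcg/mL = 173.0095 mL/hr
Volume infused = 173.0095 mL/hr × 5.8 hr = 1003.455 mL
Volume remaining = 1280 − 1003.455 = 276.5452 mL
Drug remaining = 276.5452 mL × 195.3125 mcg/mL = 54012.73 mcg = 54.01273 mg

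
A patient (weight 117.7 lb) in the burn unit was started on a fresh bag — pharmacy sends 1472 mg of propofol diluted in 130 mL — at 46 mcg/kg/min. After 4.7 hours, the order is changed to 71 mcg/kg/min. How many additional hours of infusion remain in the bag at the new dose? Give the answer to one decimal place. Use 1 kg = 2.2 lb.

Initial rate:
Weight = 117.7 lb ÷ 2.2 lb/kg = 53.5 kg
Dose = 46 mcg/kg/min × 53.5 kg = 2461 mcg/min
2461 mcg/min × 60 min/hr = 147660 mcg/hr
Concentration = 1472 mg ÷ 130 mL = 11.32308 mg/mL = 11323.08 mcg/mL
Rate = 147660 mcg/hr ÷ 11323.08 mcg/mL = 13.04062 mL/hr
Volume infused so far = 13.04062 mL/hr × 4.7 hr = 61.29094 mL
Volume remaining = 130 − 61.29094 = 68.70906 mL
New rate:
Dose = 71 mcg/kg/min × 53.5 kg = 3798.5 mcg/min
3798.5 mcg/min × 60 min/hr = 227910 mcg/hr
Rate = 227910 mcg/hr ÷ 11323.08 mcg/mL = 20.12792 mL/hr
Time remaining = 68.70906 mL ÷ 20.12792 mL/hr = 3.413619 hr

3.4 hours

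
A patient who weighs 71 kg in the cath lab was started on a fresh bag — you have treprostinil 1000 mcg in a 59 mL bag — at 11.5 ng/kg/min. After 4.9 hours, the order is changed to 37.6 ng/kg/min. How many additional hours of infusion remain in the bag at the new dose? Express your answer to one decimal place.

Initial rate:
Dose = 11.5 ng/kg/min × 71 kg = 816.5 ng/min
816.5 ng/min × 60 min/hr = 48990 ng/hr
Concentration = 1000 mcg ÷ 59 mL = 16.94915 mcg/mL = 16949.15 ng/mL
Rate = 48990 ng/hr ÷ 16949.15 ng/mL = 2.89041 mL/hr
Volume infused so far = 2.89041 mL/hr × 4.9 hr = 14.16301 mL
Volume remaining = 59 − 14.16301 = 44.83699 mL
New rate:
Dose = 37.6 ng/kg/min × 71 kg = 2669.6 ng/min
2669.6 ng/min × 60 min/hr = 160176 ng/hr
Rate = 160176 ng/hr ÷ 16949.15 ng/mL = 9.450384 mL/hr
Time remaining = 44.83699 mL ÷ 9.450384 mL/hr = 4.744462 hr

4.7 hours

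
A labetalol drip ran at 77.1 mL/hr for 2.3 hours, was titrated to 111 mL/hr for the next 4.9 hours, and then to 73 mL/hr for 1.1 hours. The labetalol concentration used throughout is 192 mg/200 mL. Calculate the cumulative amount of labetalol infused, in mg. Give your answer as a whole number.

769 mg

Concentration = 192 mg ÷ 200 mL = 0.96 mg/mL
Stage 1: 77.1 mL/hr × 2.3 hr = 177.33 mL → 177.33 mL × 0.96 mg/mL = 170.2368 mg
Stage 2: 111 mL/hr × 4.9 hr = 543.9 mL → 543.9 mL × 0.96 mg/mL = 522.144 mg
Stage 3: 73 mL/hr × 1.1 hr = 80.3 mL → 80.3 mL × 0.96 mg/mL = 77.088 mg
Total = 170.2368 + 522.144 + 77.088 = 769.4688 mg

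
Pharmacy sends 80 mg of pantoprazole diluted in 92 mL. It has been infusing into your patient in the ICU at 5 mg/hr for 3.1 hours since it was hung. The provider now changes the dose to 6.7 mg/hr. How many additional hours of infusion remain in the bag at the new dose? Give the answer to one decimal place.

9.6 hours

Initial rate:
Concentration = 80 mg ÷ 92 mL = 0.8695652 mg/mL
Rate = 5 mg/hr ÷ 0.8695652 mg/mL = 5.75 mL/hr
Volume infused so far = 5.75 mL/hr × 3.1 hr = 17.825 mL
Volume remaining = 92 − 17.825 = 74.175 mL
New rate:
Rate = 6.7 mg/hr ÷ 0.8695652 mg/mL = 7.705 mL/hr
Time remaining = 74.175 mL ÷ 7.705 mL/hr = 9.626866 hr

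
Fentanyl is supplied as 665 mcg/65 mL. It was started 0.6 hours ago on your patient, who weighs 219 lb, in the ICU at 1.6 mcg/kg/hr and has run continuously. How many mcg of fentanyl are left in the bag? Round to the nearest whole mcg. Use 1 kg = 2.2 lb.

Weight = 219 lb ÷ 2.2 lb/kg = 99.54545 kg
Dose = 1.6 mcg/kg/hr × 99.54545 kg = 159.2727 mcg/hr
Concentration = 665 mcg ÷ 65 mL = 10.23077 mcg/mL
Rate = 159.2727 mcg/hr ÷ 10.23077 mcg/mL = 15.56801 mL/hr
Volume infused = 15.56801 mL/hr × 0.6 hr = 9.340807 mL
Volume remaining = 65 − 9.340807 = 55.65919 mL
Drug remaining = 55.65919 mL × 10.23077 mcg/mL = 569.4364 mcg

569 mcg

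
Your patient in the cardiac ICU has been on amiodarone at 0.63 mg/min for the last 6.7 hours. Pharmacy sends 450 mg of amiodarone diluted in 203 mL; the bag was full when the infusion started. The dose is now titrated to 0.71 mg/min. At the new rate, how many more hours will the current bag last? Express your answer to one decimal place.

4.6 hours

Initial rate:
0.63 mg/min × 60 min/hr = 37.8 mg/hr
Concentration = 450 mg ÷ 203 mL = 2.216749 mg/mL
Rate = 37.8 mg/hr ÷ 2.216749 mg/mL = 17.052 mL/hr
Volume infused so far = 17.052 mL/hr × 6.7 hr = 114.2484 mL
Volume remaining = 203 − 114.2484 = 88.7516 mL
New rate:
0.71 mg/min × 60 min/hr = 42.6 mg/hr
Rate = 42.6 mg/hr ÷ 2.216749 mg/mL = 19.21733 mL/hr
Time remaining = 88.7516 mL ÷ 19.21733 mL/hr = 4.61831 hr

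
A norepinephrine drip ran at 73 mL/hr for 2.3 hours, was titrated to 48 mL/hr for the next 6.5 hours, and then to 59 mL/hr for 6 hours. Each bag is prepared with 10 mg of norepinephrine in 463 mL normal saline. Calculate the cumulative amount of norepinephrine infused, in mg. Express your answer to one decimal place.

18.0 mg

Concentration = 10 mg ÷ 463 mL = 0.02159827 mg/mL
Stage 1: 73 mL/hr × 2.3 hr = 167.9 mL → 167.9 mL × 0.02159827 mg/mL = 3.62635 mg
Stage 2: 48 mL/hr × 6.5 hr = 312 mL → 312 mL × 0.02159827 mg/mL = 6.738661 mg
Stage 3: 59 mL/hr × 6 hr = 354 mL → 354 mL × 0.02159827 mg/mL = 7.645788 mg
Total = 3.62635 + 6.738661 + 7.645788 = 18.0108 mg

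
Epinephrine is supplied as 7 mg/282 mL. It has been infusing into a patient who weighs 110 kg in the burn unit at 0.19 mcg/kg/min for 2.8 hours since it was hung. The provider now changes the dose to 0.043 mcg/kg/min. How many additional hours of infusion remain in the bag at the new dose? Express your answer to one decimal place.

12.3 hours

Initial rate:
Dose = 0.19 mcg/kg/min × 110 kg = 20.9 mcg/min
20.9 mcg/min × 60 min/hr = 1254 mcg/hr
Concentration = 7 mg ÷ 282 mL = 0.0248227 mg/mL = 24.8227 mcg/mL
Rate = 1254 mcg/hr ÷ 24.8227 mcg/mL = 50.51829 mL/hr
Volume infused so far = 50.51829 mL/hr × 2.8 hr = 141.4512 mL
Volume remaining = 282 − 141.4512 = 140.5488 mL
New rate:
Dose = 0.043 mcg/kg/min × 110 kg = 4.73 mcg/min
4.73 mcg/min × 60 min/hr = 283.8 mcg/hr
Rate = 283.8 mcg/hr ÷ 24.8227 mcg/mL = 11.43309 mL/hr
Time remaining = 140.5488 mL ÷ 11.43309 mL/hr = 12.29316 hr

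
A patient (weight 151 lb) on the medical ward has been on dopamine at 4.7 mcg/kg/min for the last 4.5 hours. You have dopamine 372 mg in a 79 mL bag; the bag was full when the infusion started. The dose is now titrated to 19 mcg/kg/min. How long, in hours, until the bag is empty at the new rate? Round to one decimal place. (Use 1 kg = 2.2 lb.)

Initial rate:
Weight = 151 lb ÷ 2.2 lb/kg = 68.63636 kg
Dose = 4.7 mcg/kg/min × 68.63636 kg = 322.5909 mcg/min
322.5909 mcg/min × 60 min/hr = 19355.45 mcg/hr
Concentration = 372 mg ÷ 79 mL = 4.708861 mg/mL = 4708.861 mcg/mL
Rate = 19355.45 mcg/hr ÷ 4708.861 mcg/mL = 4.110433 mL/hr
Volume infused so far = 4.110433 mL/hr × 4.5 hr = 18.49695 mL
Volume remaining = 79 − 18.49695 = 60.50305 mL
New rate:
Dose = 19 mcg/kg/min × 68.63636 kg = 1304.091 mcg/min
1304.091 mcg/min × 60 min/hr = 78245.45 mcg/hr
Rate = 78245.45 mcg/hr ÷ 4708.861 mcg/mL = 16.61664 mL/hr
Time remaining = 60.50305 mL ÷ 16.61664 mL/hr = 3.641112 hr

3.6 hours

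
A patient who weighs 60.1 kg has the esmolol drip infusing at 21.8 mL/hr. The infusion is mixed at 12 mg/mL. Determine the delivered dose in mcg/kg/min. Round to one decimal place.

72.5 mcg/kg/min

Concentration = 12 mg/mL = 12000 mcg/mL
Drug rate = 21.8 mL/hr × 12000 mcg/mL = 261600 mcg/hr
261600 mcg/hr ÷ 60 min/hr = 4360 mcg/min
4360 mcg/min ÷ 60.1 kg = 72.54576 mcg/kg/min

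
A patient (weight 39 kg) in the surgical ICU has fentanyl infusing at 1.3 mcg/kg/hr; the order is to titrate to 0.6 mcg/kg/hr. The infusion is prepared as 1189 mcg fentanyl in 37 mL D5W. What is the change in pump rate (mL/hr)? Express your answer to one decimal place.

At the current dose:
Dose = 1.3 mcg/kg/hr × 39 kg = 50.7 mcg/hr
Concentration = 1189 mcg ÷ 37 mL = 32.13514 mcg/mL
Rate = 50.7 mcg/hr ÷ 32.13514 mcg/mL = 1.577712 mL/hr
At the new dose:
Dose = 0.6 mcg/kg/hr × 39 kg = 23.4 mcg/hr
Rate = 23.4 mcg/hr ÷ 32.13514 mcg/mL = 0.7281749 mL/hr
Change = 0.7281749 − 1.577712 = -0.8495374 mL/hr → 0.8495374 mL/hr decrease

0.8 mL/hr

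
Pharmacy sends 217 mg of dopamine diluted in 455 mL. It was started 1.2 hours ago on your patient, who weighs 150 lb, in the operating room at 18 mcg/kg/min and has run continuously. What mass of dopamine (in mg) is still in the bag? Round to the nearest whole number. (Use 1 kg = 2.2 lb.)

129 mg

Weight = 150 lb ÷ 2.2 lb/kg = 68.18182 kg
Dose = 18 mcg/kg/min × 68.18182 kg = 1227.273 mcg/min
1227.273 mcg/min × 60 min/hr = 73636.36 mcg/hr
Concentration = 217 mg ÷ 455 mL = 0.4769231 mg/mL = 476.9231 mcg/mL
Rate = 73636.36 mcg/hr ÷ 476.9231 mcg/mL = 154.3988 mL/hr
Volume infused = 154.3988 mL/hr × 1.2 hr = 185.2786 mL
Volume remaining = 455 − 185.2786 = 269.7214 mL
Drug remaining = 269.7214 mL × 476.9231 mcg/mL = 128636.4 mcg = 128.6364 mg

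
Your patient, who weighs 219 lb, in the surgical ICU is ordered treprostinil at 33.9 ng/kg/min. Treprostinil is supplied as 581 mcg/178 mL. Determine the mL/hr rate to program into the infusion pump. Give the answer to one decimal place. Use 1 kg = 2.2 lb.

62.0 mL/hr

Weight = 219 lb ÷ 2.2 lb/kg = 99.54545 kg
Dose = 33.9 ng/kg/min × 99.54545 kg = 3374.591 ng/min
3374.591 ng/min × 60 min/hr = 202475.5 ng/hr
Concentration = 581 mcg ÷ 178 mL = 3.264045 mcg/mL = 3264.045 ng/mL
Rate = 202475.5 ng/hr ÷ 3264.045 ng/mL = 62.03207 mL/hr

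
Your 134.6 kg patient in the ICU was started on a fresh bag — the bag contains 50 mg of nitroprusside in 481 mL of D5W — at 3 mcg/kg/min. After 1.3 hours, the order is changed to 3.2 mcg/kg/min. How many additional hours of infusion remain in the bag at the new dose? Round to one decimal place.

Initial rate:
Dose = 3 mcg/kg/min × 134.6 kg = 403.8 mcg/min
403.8 mcg/min × 60 min/hr = 24228 mcg/hr
Concentration = 50 mg ÷ 481 mL = 0.1039501 mg/mL = 103.9501 mcg/mL
Rate = 24228 mcg/hr ÷ 103.9501 mcg/mL = 233.0734 mL/hr
Volume infused so far = 233.0734 mL/hr × 1.3 hr = 302.9954 mL
Volume remaining = 481 − 302.9954 = 178.0046 mL
New rate:
Dose = 3.2 mcg/kg/min × 134.6 kg = 430.72 mcg/min
430.72 mcg/min × 60 min/hr = 25843.2 mcg/hr
Rate = 25843.2 mcg/hr ÷ 103.9501 mcg/mL = 248.6116 mL/hr
Time remaining = 178.0046 mL ÷ 248.6116 mL/hr = 0.7159949 hr

0.7 hours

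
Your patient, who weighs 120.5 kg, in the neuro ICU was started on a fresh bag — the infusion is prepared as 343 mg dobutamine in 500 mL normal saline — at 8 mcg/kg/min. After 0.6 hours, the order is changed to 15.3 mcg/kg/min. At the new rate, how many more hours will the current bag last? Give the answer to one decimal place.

2.8 hours

Initial rate:
Dose = 8 mcg/kg/min × 120.5 kg = 964 mcg/min
964 mcg/min × 60 min/hr = 57840 mcg/hr
Concentration = 343 mg ÷ 500 mL = 0.686 mg/mL = 686 mcg/mL
Rate = 57840 mcg/hr ÷ 686 mcg/mL = 84.31487 mL/hr
Volume infused so far = 84.31487 mL/hr × 0.6 hr = 50.58892 mL
Volume remaining = 500 − 50.58892 = 449.4111 mL
New rate:
Dose = 15.3 mcg/kg/min × 120.5 kg = 1843.65 mcg/min
1843.65 mcg/min × 60 min/hr = 110619 mcg/hr
Rate = 110619 mcg/hr ÷ 686 mcg/mL = 161.2522 mL/hr
Time remaining = 449.4111 mL ÷ 161.2522 mL/hr = 2.787008 hr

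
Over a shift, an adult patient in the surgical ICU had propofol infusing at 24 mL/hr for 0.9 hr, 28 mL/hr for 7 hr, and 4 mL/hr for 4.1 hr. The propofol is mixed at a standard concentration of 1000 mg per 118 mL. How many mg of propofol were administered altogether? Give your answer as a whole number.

1983 mg

Concentration = 1000 mg ÷ 118 mL = 8.474576 mg/mL
Stage 1: 24 mL/hr × 0.9 hr = 21.6 mL → 21.6 mL × 8.474576 mg/mL = 183.0508 mg
Stage 2: 28 mL/hr × 7 hr = 196 mL → 196 mL × 8.474576 mg/mL = 1661.017 mg
Stage 3: 4 mL/hr × 4.1 hr = 16.4 mL → 16.4 mL × 8.474576 mg/mL = 138.9831 mg
Total = 183.0508 + 1661.017 + 138.9831 = 1983.051 mg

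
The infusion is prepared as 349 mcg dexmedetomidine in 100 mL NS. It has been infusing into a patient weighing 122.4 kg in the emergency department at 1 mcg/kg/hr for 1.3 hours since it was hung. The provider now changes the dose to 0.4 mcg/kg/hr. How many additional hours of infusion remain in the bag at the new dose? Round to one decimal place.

Initial rate:
Dose = 1 mcg/kg/hr × 122.4 kg = 122.4 mcg/hr
Concentration = 349 mcg ÷ 100 mL = 3.49 mcg/mL
Rate = 122.4 mcg/hr ÷ 3.49 mcg/mL = 35.07163 mL/hr
Volume infused so far = 35.07163 mL/hr × 1.3 hr = 45.59312 mL
Volume remaining = 100 − 45.59312 = 54.40688 mL
New rate:
Dose = 0.4 mcg/kg/hr × 122.4 kg = 48.96 mcg/hr
Rate = 48.96 mcg/hr ÷ 3.49 mcg/mL = 14.02865 mL/hr
Time remaining = 54.40688 mL ÷ 14.02865 mL/hr = 3.878268 hr

3.9 hours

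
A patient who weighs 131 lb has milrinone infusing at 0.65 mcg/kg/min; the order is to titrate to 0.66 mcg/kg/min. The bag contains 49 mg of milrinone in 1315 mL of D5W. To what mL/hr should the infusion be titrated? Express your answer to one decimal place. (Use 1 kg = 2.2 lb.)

63.3 mL/hr

Weight = 131 lb ÷ 2.2 lb/kg = 59.54545 kg
Dose = 0.66 mcg/kg/min × 59.54545 kg = 39.3 mcg/min
39.3 mcg/min × 60 min/hr = 2358 mcg/hr
Concentration = 49 mg ÷ 1315 mL = 0.03726236 mg/mL = 37.26236 mcg/mL
Rate = 2358 mcg/hr ÷ 37.26236 mcg/mL = 63.28102 mL/hr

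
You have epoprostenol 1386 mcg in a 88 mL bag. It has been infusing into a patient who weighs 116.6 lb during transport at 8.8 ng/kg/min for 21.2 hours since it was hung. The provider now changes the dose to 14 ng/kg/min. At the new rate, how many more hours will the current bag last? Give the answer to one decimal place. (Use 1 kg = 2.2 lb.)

Initial rate:
Weight = 116.6 lb ÷ 2.2 lb/kg = 53 kg
Dose = 8.8 ng/kg/min × 53 kg = 466.4 ng/min
466.4 ng/min × 60 min/hr = 27984 ng/hr
Concentration = 1386 mcg ÷ 88 mL = 15.75 mcg/mL = 15750 ng/mL
Rate = 27984 ng/hr ÷ 15750 ng/mL = 1.776762 mL/hr
Volume infused so far = 1.776762 mL/hr × 21.2 hr = 37.66735 mL
Volume remaining = 88 − 37.66735 = 50.33265 mL
New rate:
Dose = 14 ng/kg/min × 53 kg = 742 ng/min
742 ng/min × 60 min/hr = 44520 ng/hr
Rate = 44520 ng/hr ÷ 15750 ng/mL = 2.826667 mL/hr
Time remaining = 50.33265 mL ÷ 2.826667 mL/hr = 17.80636 hr

17.8 hours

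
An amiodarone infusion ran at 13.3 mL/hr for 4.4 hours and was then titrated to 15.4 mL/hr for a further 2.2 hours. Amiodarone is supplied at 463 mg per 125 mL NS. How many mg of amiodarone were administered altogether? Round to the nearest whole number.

342 mg

Concentration = 463 mg ÷ 125 mL = 3.704 mg/mL
Stage 1: 13.3 mL/hr × 4.4 hr = 58.52 mL → 58.52 mL × 3.704 mg/mL = 216.7581 mg
Stage 2: 15.4 mL/hr × 2.2 hr = 33.88 mL → 33.88 mL × 3.704 mg/mL = 125.4915 mg
Total = 216.7581 + 125.4915 = 342.2496 mg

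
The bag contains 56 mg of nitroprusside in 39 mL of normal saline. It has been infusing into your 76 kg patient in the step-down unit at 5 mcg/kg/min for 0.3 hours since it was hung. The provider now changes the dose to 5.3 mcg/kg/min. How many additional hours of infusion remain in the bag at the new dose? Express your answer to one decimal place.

2.0 hours

Initial rate:
Dose = 5 mcg/kg/min × 76 kg = 380 mcg/min
380 mcg/min × 60 min/hr = 22800 mcg/hr
Concentration = 56 mg ÷ 39 mL = 1.435897 mg/mL = 1435.897 mcg/mL
Rate = 22800 mcg/hr ÷ 1435.897 mcg/mL = 15.87857 mL/hr
Volume infused so far = 15.87857 mL/hr × 0.3 hr = 4.763571 mL
Volume remaining = 39 − 4.763571 = 34.23643 mL
New rate:
Dose = 5.3 mcg/kg/min × 76 kg = 402.8 mcg/min
402.8 mcg/min × 60 min/hr = 24168 mcg/hr
Rate = 24168 mcg/hr ÷ 1435.897 mcg/mL = 16.83129 mL/hr
Time remaining = 34.23643 mL ÷ 16.83129 mL/hr = 2.034095 hr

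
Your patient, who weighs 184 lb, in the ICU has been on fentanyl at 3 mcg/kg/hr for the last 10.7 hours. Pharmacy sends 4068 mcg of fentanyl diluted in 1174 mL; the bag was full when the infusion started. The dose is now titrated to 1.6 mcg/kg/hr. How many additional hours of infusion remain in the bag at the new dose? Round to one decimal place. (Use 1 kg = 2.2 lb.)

10.3 hours

Initial rate:
Weight = 184 lb ÷ 2.2 lb/kg = 83.63636 kg
Dose = 3 mcg/kg/hr × 83.63636 kg = 250.9091 mcg/hr
Concentration = 4068 mcg ÷ 1174 mL = 3.465077 mcg/mL
Rate = 250.9091 mcg/hr ÷ 3.465077 mcg/mL = 72.41083 mL/hr
Volume infused so far = 72.41083 mL/hr × 10.7 hr = 774.7959 mL
Volume remaining = 1174 − 774.7959 = 399.2041 mL
New rate:
Dose = 1.6 mcg/kg/hr × 83.63636 kg = 133.8182 mcg/hr
Rate = 133.8182 mcg/hr ÷ 3.465077 mcg/mL = 38.61911 mL/hr
Time remaining = 399.2041 mL ÷ 38.61911 mL/hr = 10.33696 hr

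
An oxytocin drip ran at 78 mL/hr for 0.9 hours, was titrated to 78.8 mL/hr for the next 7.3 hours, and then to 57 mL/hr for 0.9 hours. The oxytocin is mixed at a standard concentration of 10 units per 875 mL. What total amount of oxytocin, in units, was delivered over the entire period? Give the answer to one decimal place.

Concentration = 10 units ÷ 875 mL = 0.01142857 units/mL
Stage 1: 78 mL/hr × 0.9 hr = 70.2 mL → 70.2 mL × 0.01142857 units/mL = 0.8022857 units
Stage 2: 78.8 mL/hr × 7.3 hr = 575.24 mL → 575.24 mL × 0.01142857 units/mL = 6.574171 units
Stage 3: 57 mL/hr × 0.9 hr = 51.3 mL → 51.3 mL × 0.01142857 units/mL = 0.5862857 units
Total = 0.8022857 + 6.574171 + 0.5862857 = 7.962743 units

8.0 units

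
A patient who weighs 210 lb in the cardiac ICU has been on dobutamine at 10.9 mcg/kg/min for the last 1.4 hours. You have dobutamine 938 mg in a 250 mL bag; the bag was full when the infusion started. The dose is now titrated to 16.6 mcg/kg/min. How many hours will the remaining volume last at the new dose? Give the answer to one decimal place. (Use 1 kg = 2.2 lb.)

8.9 hours

Initial rate:
Weight = 210 lb ÷ 2.2 lb/kg = 95.45455 kg
Dose = 10.9 mcg/kg/min × 95.45455 kg = 1040.455 mcg/min
1040.455 mcg/min × 60 min/hr = 62427.27 mcg/hr
Concentration = 938 mg ÷ 250 mL = 3.752 mg/mL = 3752 mcg/mL
Rate = 62427.27 mcg/hr ÷ 3752 mcg/mL = 16.6384 mL/hr
Volume infused so far = 16.6384 mL/hr × 1.4 hr = 23.29376 mL
Volume remaining = 250 − 23.29376 = 226.7062 mL
New rate:
Dose = 16.6 mcg/kg/min × 95.45455 kg = 1584.545 mcg/min
1584.545 mcg/min × 60 min/hr = 95072.73 mcg/hr
Rate = 95072.73 mcg/hr ÷ 3752 mcg/mL = 25.33921 mL/hr
Time remaining = 226.7062 mL ÷ 25.33921 mL/hr = 8.946854 hr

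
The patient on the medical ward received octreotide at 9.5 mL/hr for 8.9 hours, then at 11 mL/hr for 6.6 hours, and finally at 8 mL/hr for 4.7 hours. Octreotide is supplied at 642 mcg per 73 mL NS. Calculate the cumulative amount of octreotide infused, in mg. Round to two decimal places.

Concentration = 642 mcg ÷ 73 mL = 8.794521 mcg/mL
Stage 1: 9.5 mL/hr × 8.9 hr = 84.55 mL → 84.55 mL × 8.794521 mcg/mL = 743.5767 mcg
Stage 2: 11 mL/hr × 6.6 hr = 72.6 mL → 72.6 mL × 8.794521 mcg/mL = 638.4822 mcg
Stage 3: 8 mL/hr × 4.7 hr = 37.6 mL → 37.6 mL × 8.794521 mcg/mL = 330.674 mcg
Total = 743.5767 + 638.4822 + 330.674 = 1712.733 mcg = 1.712733 mg

1.71 mg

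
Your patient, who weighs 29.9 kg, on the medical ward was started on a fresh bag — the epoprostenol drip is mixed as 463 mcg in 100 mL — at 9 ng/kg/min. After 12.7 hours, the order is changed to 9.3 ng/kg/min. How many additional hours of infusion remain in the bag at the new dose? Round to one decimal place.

Initial rate:
Dose = 9 ng/kg/min × 29.9 kg = 269.1 ng/min
269.1 ng/min × 60 min/hr = 16146 ng/hr
Concentration = 463 mcg ÷ 100 mL = 4.63 mcg/mL = 4630 ng/mL
Rate = 16146 ng/hr ÷ 4630 ng/mL = 3.487257 mL/hr
Volume infused so far = 3.487257 mL/hr × 12.7 hr = 44.28816 mL
Volume remaining = 100 − 44.28816 = 55.71184 mL
New rate:
Dose = 9.3 ng/kg/min × 29.9 kg = 278.07 ng/min
278.07 ng/min × 60 min/hr = 16684.2 ng/hr
Rate = 16684.2 ng/hr ÷ 4630 ng/mL = 3.603499 mL/hr
Time remaining = 55.71184 mL ÷ 3.603499 mL/hr = 15.46048 hr

15.5 hours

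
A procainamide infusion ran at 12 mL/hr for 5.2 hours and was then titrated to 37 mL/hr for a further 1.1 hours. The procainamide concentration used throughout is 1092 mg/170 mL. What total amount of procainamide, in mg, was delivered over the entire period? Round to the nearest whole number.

Concentration = 1092 mg ÷ 170 mL = 6.423529 mg/mL
Stage 1: 12 mL/hr × 5.2 hr = 62.4 mL → 62.4 mL × 6.423529 mg/mL = 400.8282 mg
Stage 2: 37 mL/hr × 1.1 hr = 40.7 mL → 40.7 mL × 6.423529 mg/mL = 261.4376 mg
Total = 400.8282 + 261.4376 = 662.2659 mg

662 mg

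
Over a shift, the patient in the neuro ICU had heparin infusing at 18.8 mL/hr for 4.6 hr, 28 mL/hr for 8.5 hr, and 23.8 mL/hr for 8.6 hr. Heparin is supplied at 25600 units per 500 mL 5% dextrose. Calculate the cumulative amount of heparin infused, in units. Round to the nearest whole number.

27093 units

Concentration = 25600 units ÷ 500 mL = 51.2 units/mL
Stage 1: 18.8 mL/hr × 4.6 hr = 86.48 mL → 86.48 mL × 51.2 units/mL = 4427.776 units
Stage 2: 28 mL/hr × 8.5 hr = 238 mL → 238 mL × 51.2 units/mL = 12185.6 units
Stage 3: 23.8 mL/hr × 8.6 hr = 204.68 mL → 204.68 mL × 51.2 units/mL = 10479.62 units
Total = 4427.776 + 12185.6 + 10479.62 = 27092.99 units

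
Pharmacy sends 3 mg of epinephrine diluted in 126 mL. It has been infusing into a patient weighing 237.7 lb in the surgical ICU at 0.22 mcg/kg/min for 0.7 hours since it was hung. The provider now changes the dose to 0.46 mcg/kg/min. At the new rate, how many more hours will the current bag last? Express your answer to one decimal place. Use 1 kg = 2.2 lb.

0.7 hours

Initial rate:
Weight = 237.7 lb ÷ 2.2 lb/kg = 108.0455 kg
Dose = 0.22 mcg/kg/min × 108.0455 kg = 23.77 mcg/min
23.77 mcg/min × 60 min/hr = 1426.2 mcg/hr
Concentration = 3 mg ÷ 126 mL = 0.02380952 mg/mL = 23.80952 mcg/mL
Rate = 1426.2 mcg/hr ÷ 23.80952 mcg/mL = 59.9004 mL/hr
Volume infused so far = 59.9004 mL/hr × 0.7 hr = 41.93028 mL
Volume remaining = 126 − 41.93028 = 84.06972 mL
New rate:
Dose = 0.46 mcg/kg/min × 108.0455 kg = 49.70091 mcg/min
49.70091 mcg/min × 60 min/hr = 2982.055 mcg/hr
Rate = 2982.055 mcg/hr ÷ 23.80952 mcg/mL = 125.2463 mL/hr
Time remaining = 84.06972 mL ÷ 125.2463 mL/hr = 0.6712352 hr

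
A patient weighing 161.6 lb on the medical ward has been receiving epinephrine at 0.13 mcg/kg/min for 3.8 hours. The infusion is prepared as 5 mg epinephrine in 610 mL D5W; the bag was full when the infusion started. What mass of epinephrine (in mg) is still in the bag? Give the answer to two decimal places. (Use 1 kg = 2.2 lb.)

Weight = 161.6 lb ÷ 2.2 lb/kg = 73.45455 kg
Dose = 0.13 mcg/kg/min × 73.45455 kg = 9.549091 mcg/min
9.549091 mcg/min × 60 min/hr = 572.9455 mcg/hr
Concentration = 5 mg ÷ 610 mL = 0.008196721 mg/mL = 8.196721 mcg/mL
Rate = 572.9455 mcg/hr ÷ 8.196721 mcg/mL = 69.89935 mL/hr
Volume infused = 69.89935 mL/hr × 3.8 hr = 265.6175 mL
Volume remaining = 610 − 265.6175 = 344.3825 mL
Drug remaining = 344.3825 mL × 8.196721 mcg/mL = 2822.807 mcg = 2.822807 mg

2.82 mg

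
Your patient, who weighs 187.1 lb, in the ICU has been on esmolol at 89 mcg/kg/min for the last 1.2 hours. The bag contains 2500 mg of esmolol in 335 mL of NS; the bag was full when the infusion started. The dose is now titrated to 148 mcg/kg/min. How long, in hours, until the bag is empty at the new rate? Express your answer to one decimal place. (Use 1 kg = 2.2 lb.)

Initial rate:
Weight = 187.1 lb ÷ 2.2 lb/kg = 85.04545 kg
Dose = 89 mcg/kg/min × 85.04545 kg = 7569.045 mcg/min
7569.045 mcg/min × 60 min/hr = 454142.7 mcg/hr
Concentration = 2500 mg ÷ 335 mL = 7.462687 mg/mL = 7462.687 mcg/mL
Rate = 454142.7 mcg/hr ÷ 7462.687 mcg/mL = 60.85513 mL/hr
Volume infused so far = 60.85513 mL/hr × 1.2 hr = 73.02615 mL
Volume remaining = 335 − 73.02615 = 261.9738 mL
New rate:
Dose = 148 mcg/kg/min × 85.04545 kg = 12586.73 mcg/min
12586.73 mcg/min × 60 min/hr = 755203.6 mcg/hr
Rate = 755203.6 mcg/hr ÷ 7462.687 mcg/mL = 101.1973 mL/hr
Time remaining = 261.9738 mL ÷ 101.1973 mL/hr = 2.588744 hr

2.6 hours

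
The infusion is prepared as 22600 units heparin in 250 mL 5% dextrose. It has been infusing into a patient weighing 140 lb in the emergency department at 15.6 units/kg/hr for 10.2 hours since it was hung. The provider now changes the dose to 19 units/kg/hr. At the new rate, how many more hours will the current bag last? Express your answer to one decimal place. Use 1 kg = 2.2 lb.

10.3 hours

Initial rate:
Weight = 140 lb ÷ 2.2 lb/kg = 63.63636 kg
Dose = 15.6 units/kg/hr × 63.63636 kg = 992.7273 units/hr
Concentration = 22600 units ÷ 250 mL = 90.4 units/mL
Rate = 992.7273 units/hr ÷ 90.4 units/mL = 10.9815 mL/hr
Volume infused so far = 10.9815 mL/hr × 10.2 hr = 112.0113 mL
Volume remaining = 250 − 112.0113 = 137.9887 mL
New rate:
Dose = 19 units/kg/hr × 63.63636 kg = 1209.091 units/hr
Rate = 1209.091 units/hr ÷ 90.4 units/mL = 13.3749 mL/hr
Time remaining = 137.9887 mL ÷ 13.3749 mL/hr = 10.31699 hr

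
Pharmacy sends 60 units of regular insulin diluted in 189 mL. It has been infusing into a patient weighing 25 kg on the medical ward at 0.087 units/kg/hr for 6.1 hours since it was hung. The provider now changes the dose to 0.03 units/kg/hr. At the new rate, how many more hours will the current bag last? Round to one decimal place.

62.3 hours

Initial rate:
Dose = 0.087 units/kg/hr × 25 kg = 2.175 units/hr
Concentration = 60 units ÷ 189 mL = 0.3174603 units/mL
Rate = 2.175 units/hr ÷ 0.3174603 units/mL = 6.85125 mL/hr
Volume infused so far = 6.85125 mL/hr × 6.1 hr = 41.79262 mL
Volume remaining = 189 − 41.79262 = 147.2074 mL
New rate:
Dose = 0.03 units/kg/hr × 25 kg = 0.75 units/hr
Rate = 0.75 units/hr ÷ 0.3174603 units/mL = 2.3625 mL/hr
Time remaining = 147.2074 mL ÷ 2.3625 mL/hr = 62.31 hr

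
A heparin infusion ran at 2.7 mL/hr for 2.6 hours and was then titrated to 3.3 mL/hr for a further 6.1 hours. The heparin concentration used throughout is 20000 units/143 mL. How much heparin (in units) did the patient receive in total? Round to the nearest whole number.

3797 units

Concentration = 20000 units ÷ 143 mL = 139.8601 units/mL
Stage 1: 2.7 mL/hr × 2.6 hr = 7.02 mL → 7.02 mL × 139.8601 units/mL = 981.8182 units
Stage 2: 3.3 mL/hr × 6.1 hr = 20.13 mL → 20.13 mL × 139.8601 units/mL = 2815.385 units
Total = 981.8182 + 2815.385 = 3797.203 units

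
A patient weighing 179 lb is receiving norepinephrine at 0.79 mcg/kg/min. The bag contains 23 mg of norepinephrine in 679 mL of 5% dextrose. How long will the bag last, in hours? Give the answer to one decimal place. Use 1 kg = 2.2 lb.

Weight = 179 lb ÷ 2.2 lb/kg = 81.36364 kg
Dose = 0.79 mcg/kg/min × 81.36364 kg = 64.27727 mcg/min
64.27727 mcg/min × 60 min/hr = 3856.636 mcg/hr
Concentration = 23 mg ÷ 679 mL = 0.03387334 mg/mL = 33.87334 mcg/mL
Rate = 3856.636 mcg/hr ÷ 33.87334 mcg/mL = 113.8546 mL/hr
Duration = 679 mL ÷ 113.8546 mL/hr = 5.963746 hr

6.0 hours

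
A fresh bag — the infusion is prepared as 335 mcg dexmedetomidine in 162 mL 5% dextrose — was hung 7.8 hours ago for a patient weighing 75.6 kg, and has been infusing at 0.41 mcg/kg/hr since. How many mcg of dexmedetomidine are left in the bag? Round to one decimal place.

93.2 mcg

Dose = 0.41 mcg/kg/hr × 75.6 kg = 30.996 mcg/hr
Concentration = 335 mcg ÷ 162 mL = 2.067901 mcg/mL
Rate = 30.996 mcg/hr ÷ 2.067901 mcg/mL = 14.98911 mL/hr
Volume infused = 14.98911 mL/hr × 7.8 hr = 116.9151 mL
Volume remaining = 162 − 116.9151 = 45.08494 mL
Drug remaining = 45.08494 mL × 2.067901 mcg/mL = 93.2312 mcg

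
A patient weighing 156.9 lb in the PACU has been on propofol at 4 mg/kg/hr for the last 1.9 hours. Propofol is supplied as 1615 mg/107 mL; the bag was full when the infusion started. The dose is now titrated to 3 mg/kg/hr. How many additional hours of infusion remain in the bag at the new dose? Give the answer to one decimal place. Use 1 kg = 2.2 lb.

5.0 hours

Initial rate:
Weight = 156.9 lb ÷ 2.2 lb/kg = 71.31818 kg
Dose = 4 mg/kg/hr × 71.31818 kg = 285.2727 mg/hr
Concentration = 1615 mg ÷ 107 mL = 15.09346 mg/mL
Rate = 285.2727 mg/hr ÷ 15.09346 mg/mL = 18.90042 mL/hr
Volume infused so far = 18.90042 mL/hr × 1.9 hr = 35.9108 mL
Volume remaining = 107 − 35.9108 = 71.0892 mL
New rate:
Dose = 3 mg/kg/hr × 71.31818 kg = 213.9545 mg/hr
Rate = 213.9545 mg/hr ÷ 15.09346 mg/mL = 14.17532 mL/hr
Time remaining = 71.0892 mL ÷ 14.17532 mL/hr = 5.014999 hr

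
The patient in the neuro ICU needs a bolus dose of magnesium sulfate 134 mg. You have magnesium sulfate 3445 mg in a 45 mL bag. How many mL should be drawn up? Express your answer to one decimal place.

Concentration = 3445 mg ÷ 45 mL = 76.55556 mg/mL
Volume = 134 mg ÷ 76.55556 mg/mL = 1.750363 mL

1.8 mL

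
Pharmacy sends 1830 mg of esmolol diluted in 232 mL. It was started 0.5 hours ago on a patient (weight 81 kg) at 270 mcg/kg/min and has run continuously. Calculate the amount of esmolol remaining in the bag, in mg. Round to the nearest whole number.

Dose = 270 mcg/kg/min × 81 kg = 21870 mcg/min
21870 mcg/min × 60 min/hr = 1312200 mcg/hr
Concentration = 1830 mg ÷ 232 mL = 7.887931 mg/mL = 7887.931 mcg/mL
Rate = 1312200 mcg/hr ÷ 7887.931 mcg/mL = 166.3554 mL/hr
Volume infused = 166.3554 mL/hr × 0.5 hr = 83.1777 mL
Volume remaining = 232 − 83.1777 = 148.8223 mL
Drug remaining = 148.8223 mL × 7887.931 mcg/mL = 1173900 mcg = 1173.9 mg

1174 mg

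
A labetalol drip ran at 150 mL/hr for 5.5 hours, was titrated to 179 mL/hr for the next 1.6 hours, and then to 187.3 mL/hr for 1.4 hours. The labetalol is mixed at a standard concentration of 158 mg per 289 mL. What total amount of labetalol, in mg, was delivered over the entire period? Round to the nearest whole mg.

751 mg

Concentration = 158 mg ÷ 289 mL = 0.5467128 mg/mL
Stage 1: 150 mL/hr × 5.5 hr = 825 mL → 825 mL × 0.5467128 mg/mL = 451.0381 mg
Stage 2: 179 mL/hr × 1.6 hr = 286.4 mL → 286.4 mL × 0.5467128 mg/mL = 156.5785 mg
Stage 3: 187.3 mL/hr × 1.4 hr = 262.22 mL → 262.22 mL × 0.5467128 mg/mL = 143.359 mg
Total = 451.0381 + 156.5785 + 143.359 = 750.9756 mg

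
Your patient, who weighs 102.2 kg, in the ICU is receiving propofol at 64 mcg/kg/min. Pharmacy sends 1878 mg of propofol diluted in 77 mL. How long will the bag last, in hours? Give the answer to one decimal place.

4.8 hours

Dose = 64 mcg/kg/min × 102.2 kg = 6540.8 mcg/min
6540.8 mcg/min × 60 min/hr = 392448 mcg/hr
Concentration = 1878 mg ÷ 77 mL = 24.38961 mg/mL = 24389.61 mcg/mL
Rate = 392448 mcg/hr ÷ 24389.61 mcg/mL = 16.09079 mL/hr
Duration = 77 mL ÷ 16.09079 mL/hr = 4.785347 hr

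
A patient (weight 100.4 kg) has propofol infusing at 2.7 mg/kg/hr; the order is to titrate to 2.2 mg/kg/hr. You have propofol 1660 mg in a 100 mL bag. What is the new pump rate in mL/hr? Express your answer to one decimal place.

Dose = 2.2 mg/kg/hr × 100.4 kg = 220.88 mg/hr
Concentration = 1660 mg ÷ 100 mL = 16.6 mg/mL
Rate = 220.88 mg/hr ÷ 16.6 mg/mL = 13.30602 mL/hr

13.3 mL/hr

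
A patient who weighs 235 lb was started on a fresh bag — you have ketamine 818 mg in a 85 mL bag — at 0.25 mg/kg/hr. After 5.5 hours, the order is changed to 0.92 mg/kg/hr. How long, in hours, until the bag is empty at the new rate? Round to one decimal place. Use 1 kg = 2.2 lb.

6.8 hours

Initial rate:
Weight = 235 lb ÷ 2.2 lb/kg = 106.8182 kg
Dose = 0.25 mg/kg/hr × 106.8182 kg = 26.70455 mg/hr
Concentration = 818 mg ÷ 85 mL = 9.623529 mg/mL
Rate = 26.70455 mg/hr ÷ 9.623529 mg/mL = 2.774922 mL/hr
Volume infused so far = 2.774922 mL/hr × 5.5 hr = 15.26207 mL
Volume remaining = 85 − 15.26207 = 69.73793 mL
New rate:
Dose = 0.92 mg/kg/hr × 106.8182 kg = 98.27273 mg/hr
Rate = 98.27273 mg/hr ÷ 9.623529 mg/mL = 10.21171 mL/hr
Time remaining = 69.73793 mL ÷ 10.21171 mL/hr = 6.829209 hr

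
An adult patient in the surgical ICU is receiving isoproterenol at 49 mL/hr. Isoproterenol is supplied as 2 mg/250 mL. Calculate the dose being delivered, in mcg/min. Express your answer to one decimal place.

Concentration = 2 mg ÷ 250 mL = 0.008 mg/mL = 8 mcg/mL
Drug rate = 49 mL/hr × 8 mcg/mL = 392 mcg/hr
392 mcg/hr ÷ 60 min/hr = 6.533333 mcg/min

6.5 mcg/min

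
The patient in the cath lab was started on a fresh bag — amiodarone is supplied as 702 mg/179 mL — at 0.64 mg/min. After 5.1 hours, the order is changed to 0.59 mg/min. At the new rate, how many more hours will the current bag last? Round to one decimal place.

Initial rate:
0.64 mg/min × 60 min/hr = 38.4 mg/hr
Concentration = 702 mg ÷ 179 mL = 3.921788 mg/mL
Rate = 38.4 mg/hr ÷ 3.921788 mg/mL = 9.791453 mL/hr
Volume infused so far = 9.791453 mL/hr × 5.1 hr = 49.93641 mL
Volume remaining = 179 − 49.93641 = 129.0636 mL
New rate:
0.59 mg/min × 60 min/hr = 35.4 mg/hr
Rate = 35.4 mg/hr ÷ 3.921788 mg/mL = 9.026496 mL/hr
Time remaining = 129.0636 mL ÷ 9.026496 mL/hr = 14.29831 hr

14.3 hours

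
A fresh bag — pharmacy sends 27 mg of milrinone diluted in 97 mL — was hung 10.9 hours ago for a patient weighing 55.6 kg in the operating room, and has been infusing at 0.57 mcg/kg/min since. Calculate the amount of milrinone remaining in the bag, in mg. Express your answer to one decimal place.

6.3 mg

Dose = 0.57 mcg/kg/min × 55.6 kg = 31.692 mcg/min
31.692 mcg/min × 60 min/hr = 1901.52 mcg/hr
Concentration = 27 mg ÷ 97 mL = 0.2783505 mg/mL = 278.3505 mcg/mL
Rate = 1901.52 mcg/hr ÷ 278.3505 mcg/mL = 6.831387 mL/hr
Volume infused = 6.831387 mL/hr × 10.9 hr = 74.46211 mL
Volume remaining = 97 − 74.46211 = 22.53789 mL
Drug remaining = 22.53789 mL × 278.3505 mcg/mL = 6273.432 mcg = 6.273432 mg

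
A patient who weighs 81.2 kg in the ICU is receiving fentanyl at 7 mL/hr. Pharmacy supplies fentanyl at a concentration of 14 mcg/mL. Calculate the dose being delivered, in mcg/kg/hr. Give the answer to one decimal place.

Drug rate = 7 mL/hr × 14 mcg/mL = 98 mcg/hr
98 mcg/hr ÷ 81.2 kg = 1.206897 mcg/kg/hr

1.2 mcg/kg/hr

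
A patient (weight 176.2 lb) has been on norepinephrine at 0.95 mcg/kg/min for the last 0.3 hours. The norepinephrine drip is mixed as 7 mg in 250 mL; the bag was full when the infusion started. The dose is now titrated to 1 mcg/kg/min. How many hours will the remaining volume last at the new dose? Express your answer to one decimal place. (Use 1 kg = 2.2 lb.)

Initial rate:
Weight = 176.2 lb ÷ 2.2 lb/kg = 80.09091 kg
Dose = 0.95 mcg/kg/min × 80.09091 kg = 76.08636 mcg/min
76.08636 mcg/min × 60 min/hr = 4565.182 mcg/hr
Concentration = 7 mg ÷ 250 mL = 0.028 mg/mL = 28 mcg/mL
Rate = 4565.182 mcg/hr ÷ 28 mcg/mL = 163.0422 mL/hr
Volume infused so far = 163.0422 mL/hr × 0.3 hr = 48.91266 mL
Volume remaining = 250 − 48.91266 = 201.0873 mL
New rate:
Dose = 1 mcg/kg/min × 80.09091 kg = 80.09091 mcg/min
80.09091 mcg/min × 60 min/hr = 4805.455 mcg/hr
Rate = 4805.455 mcg/hr ÷ 28 mcg/mL = 171.6234 mL/hr
Time remaining = 201.0873 mL ÷ 171.6234 mL/hr = 1.171678 hr

1.2 hours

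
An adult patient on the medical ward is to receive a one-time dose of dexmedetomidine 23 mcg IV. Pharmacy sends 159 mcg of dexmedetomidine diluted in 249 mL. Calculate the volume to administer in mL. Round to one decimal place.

36.0 mL

Concentration = 159 mcg ÷ 249 mL = 0.6385542 mcg/mL
Volume = 23 mcg ÷ 0.6385542 mcg/mL = 36.01887 mL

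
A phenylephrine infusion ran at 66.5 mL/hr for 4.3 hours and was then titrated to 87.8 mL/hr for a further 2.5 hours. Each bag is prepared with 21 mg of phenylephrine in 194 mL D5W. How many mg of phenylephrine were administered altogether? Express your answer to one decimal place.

Concentration = 21 mg ÷ 194 mL = 0.1082474 mg/mL
Stage 1: 66.5 mL/hr × 4.3 hr = 285.95 mL → 285.95 mL × 0.1082474 mg/mL = 30.95335 mg
Stage 2: 87.8 mL/hr × 2.5 hr = 219.5 mL → 219.5 mL × 0.1082474 mg/mL = 23.76031 mg
Total = 30.95335 + 23.76031 = 54.71366 mg

54.7 mg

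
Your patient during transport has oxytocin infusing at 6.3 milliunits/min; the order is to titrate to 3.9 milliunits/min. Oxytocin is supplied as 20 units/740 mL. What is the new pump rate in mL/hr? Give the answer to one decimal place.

3.9 milliunits/min × 60 min/hr = 234 milliunits/hr
Concentration = 20 units ÷ 740 mL = 0.02702703 units/mL = 27.02703 milliunits/mL
Rate = 234 milliunits/hr ÷ 27.02703 milliunits/mL = 8.658 mL/hr

8.7 mL/hr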